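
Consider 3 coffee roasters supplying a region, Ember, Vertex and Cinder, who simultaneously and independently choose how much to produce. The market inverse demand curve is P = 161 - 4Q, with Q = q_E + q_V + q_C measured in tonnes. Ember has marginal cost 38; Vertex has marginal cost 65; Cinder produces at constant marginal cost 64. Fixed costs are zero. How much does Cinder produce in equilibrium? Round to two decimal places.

Ember's profit: π_E = (161 - 4Q)q_E - (38q_E). Setting ∂π_E/∂q_E = 0: 123 - 8q_E - 4(q_V + q_C) = 0.
Vertex's first-order condition: 96 - 8q_V - 4(q_E + q_C) = 0.
Cinder's first-order condition: 97 - 8q_C - 4(q_E + q_V) = 0.
Adding the 3 first-order conditions: 316 − 16Q = 0, so Q = 79/4.
Back-substituting: q_E = (123 − 79)/4 = 11, q_V = (96 − 79)/4 = 17/4, q_C = (97 − 79)/4 = 9/2.

4.50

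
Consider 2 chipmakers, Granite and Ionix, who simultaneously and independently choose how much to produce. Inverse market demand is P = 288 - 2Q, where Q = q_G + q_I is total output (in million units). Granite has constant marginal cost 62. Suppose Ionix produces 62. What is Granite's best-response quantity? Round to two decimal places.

With the rival's output fixed at 62, Granite's profit is π_G = (288 - 2·62 - 2q_G)q_G - (62q_G) = (164 - 2q_G)q_G - (62q_G).
∂π_G/∂q_G = 102 - 4q_G = 0, so q_G = 51/2.

25.50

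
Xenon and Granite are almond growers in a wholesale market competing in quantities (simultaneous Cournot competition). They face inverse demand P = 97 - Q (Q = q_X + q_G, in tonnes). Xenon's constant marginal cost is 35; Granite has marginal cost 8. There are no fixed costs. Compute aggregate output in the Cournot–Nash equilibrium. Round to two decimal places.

50.33

Xenon's profit: π_X = (97 - Q)q_X - (35q_X). Setting ∂π_X/∂q_X = 0: 62 - 2q_X - (q_G) = 0.
Granite's profit: π_G = (97 - Q)q_G - (8q_G). Setting ∂π_G/∂q_G = 0: 89 - 2q_G - (q_X) = 0.
So q_X = (62 - q_G)/2 and q_G = (89 - q_X)/2.
Substituting one into the other gives q_X = 35/3 and q_G = 116/3.
Total output Q = 35/3 + 116/3 = 151/3.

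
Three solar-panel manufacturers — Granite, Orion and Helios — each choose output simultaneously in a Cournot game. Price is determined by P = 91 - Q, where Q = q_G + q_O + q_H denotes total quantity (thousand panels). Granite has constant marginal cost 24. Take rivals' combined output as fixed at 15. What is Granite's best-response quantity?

With rivals' combined output fixed at 15, Granite's profit is π_G = (91 - 15 - q_G)q_G - (24q_G) = (76 - q_G)q_G - (24q_G).
∂π_G/∂q_G = 52 - 2q_G = 0, so q_G = 26.

26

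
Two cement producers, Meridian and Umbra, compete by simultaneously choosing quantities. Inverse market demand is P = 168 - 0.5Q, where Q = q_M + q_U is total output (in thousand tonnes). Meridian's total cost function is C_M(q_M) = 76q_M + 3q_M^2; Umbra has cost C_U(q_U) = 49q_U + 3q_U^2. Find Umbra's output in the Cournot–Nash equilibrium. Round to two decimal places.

16.14

Meridian's profit: π_M = (168 - 0.5Q)q_M - (76q_M + 3q_M²). Setting ∂π_M/∂q_M = 0: 92 - 7q_M - (1/2)(q_U) = 0.
Umbra's profit: π_U = (168 - 0.5Q)q_U - (49q_U + 3q_U²). Setting ∂π_U/∂q_U = 0: 119 - 7q_U - (1/2)(q_M) = 0.
So q_M = (92 - (1/2)q_U)/7 and q_U = (119 - (1/2)q_M)/7.
Substituting one into the other gives q_M = 11.9897 and q_U = 16.1436.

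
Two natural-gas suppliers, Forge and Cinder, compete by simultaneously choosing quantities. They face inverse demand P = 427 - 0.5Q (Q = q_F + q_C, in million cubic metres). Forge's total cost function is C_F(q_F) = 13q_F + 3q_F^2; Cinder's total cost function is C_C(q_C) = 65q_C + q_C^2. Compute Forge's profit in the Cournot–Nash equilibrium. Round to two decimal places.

Forge's profit: π_F = (427 - 0.5Q)q_F - (13q_F + 3q_F²). Setting ∂π_F/∂q_F = 0: 414 - 7q_F - (1/2)(q_C) = 0.
Cinder's profit: π_C = (427 - 0.5Q)q_C - (65q_C + q_C²). Setting ∂π_C/∂q_C = 0: 362 - 3q_C - (1/2)(q_F) = 0.
Rearranging gives the reaction functions q_F = (414 - (1/2)q_C)/7 and q_C = (362 - (1/2)q_F)/3.
Solving the pair: q_F = 51.1325, q_C = 112.1446.
Price P = 427 - (1/2)·163.2771 = 345.3614.
Forge's profit: 345.3614·51.1325 - 13·51.1325 - 3·51.1325² = 9150.8747.

9150.87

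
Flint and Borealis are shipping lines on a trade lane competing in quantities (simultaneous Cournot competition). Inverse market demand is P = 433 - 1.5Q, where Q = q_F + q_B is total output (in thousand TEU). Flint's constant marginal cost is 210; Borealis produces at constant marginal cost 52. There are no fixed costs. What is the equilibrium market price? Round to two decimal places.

Flint's profit: π_F = (433 - 1.5Q)q_F - (210q_F). Setting ∂π_F/∂q_F = 0: 223 - 3q_F - (3/2)(q_B) = 0.
Borealis's first-order condition: 381 - 3q_B - (3/2)(q_F) = 0.
Rearranging gives the reaction functions q_F = (223 - (3/2)q_B)/3 and q_B = (381 - (3/2)q_F)/3.
Substituting one into the other gives q_F = 130/9 and q_B = 1078/9.
Total output Q = 1208/9, so price P = 433 - (3/2)·(1208/9) = 695/3.

231.67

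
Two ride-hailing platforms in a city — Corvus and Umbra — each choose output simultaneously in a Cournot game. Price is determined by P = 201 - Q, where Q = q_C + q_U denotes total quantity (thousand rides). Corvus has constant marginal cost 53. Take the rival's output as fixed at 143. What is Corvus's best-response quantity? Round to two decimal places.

2.50

With the rival's output fixed at 143, Corvus's profit is π_C = (201 - 143 - q_C)q_C - (53q_C) = (58 - q_C)q_C - (53q_C).
∂π_C/∂q_C = 5 - 2q_C = 0, so q_C = 5/2.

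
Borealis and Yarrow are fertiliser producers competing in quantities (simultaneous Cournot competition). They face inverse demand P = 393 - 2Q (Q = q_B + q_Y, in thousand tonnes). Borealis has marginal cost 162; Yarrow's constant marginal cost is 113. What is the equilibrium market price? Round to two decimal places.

222.67

Borealis's profit: π_B = (393 - 2Q)q_B - (162q_B). Setting ∂π_B/∂q_B = 0: 231 - 4q_B - 2(q_Y) = 0.
Yarrow's profit: π_Y = (393 - 2Q)q_Y - (113q_Y). Setting ∂π_Y/∂q_Y = 0: 280 - 4q_Y - 2(q_B) = 0.
Rearranging gives the reaction functions q_B = (231 - 2q_Y)/4 and q_Y = (280 - 2q_B)/4.
Substituting one into the other gives q_B = 91/3 and q_Y = 329/6.
Total output Q = 511/6, so price P = 393 - 2·(511/6) = 668/3.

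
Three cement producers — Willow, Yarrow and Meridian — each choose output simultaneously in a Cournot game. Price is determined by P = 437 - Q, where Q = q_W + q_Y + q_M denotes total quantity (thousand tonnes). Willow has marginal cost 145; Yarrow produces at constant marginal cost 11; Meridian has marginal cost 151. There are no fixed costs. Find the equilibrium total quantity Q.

Willow's profit: π_W = (437 - Q)q_W - (145q_W). Setting ∂π_W/∂q_W = 0: 292 - 2q_W - (q_Y + q_M) = 0.
Yarrow's first-order condition: 426 - 2q_Y - (q_W + q_M) = 0.
Meridian's first-order condition: 286 - 2q_M - (q_W + q_Y) = 0.
Adding the 3 first-order conditions: 1004 − 4Q = 0, so Q = 251.
Back-substituting: q_W = (292 − 251) = 41, q_Y = (426 − 251) = 175, q_M = (286 − 251) = 35.
Total output Q = 41 + 175 + 35 = 251.

251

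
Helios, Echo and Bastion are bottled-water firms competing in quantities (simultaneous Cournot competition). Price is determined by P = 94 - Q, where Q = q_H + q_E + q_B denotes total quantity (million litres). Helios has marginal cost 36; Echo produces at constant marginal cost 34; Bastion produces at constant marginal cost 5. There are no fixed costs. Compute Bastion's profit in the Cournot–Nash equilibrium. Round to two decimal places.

Helios's profit: π_H = (94 - Q)q_H - (36q_H). Setting ∂π_H/∂q_H = 0: 58 - 2q_H - (q_E + q_B) = 0.
Echo's profit: π_E = (94 - Q)q_E - (34q_E). Setting ∂π_E/∂q_E = 0: 60 - 2q_E - (q_H + q_B) = 0.
Bastion's profit: π_B = (94 - Q)q_B - (5q_B). Setting ∂π_B/∂q_B = 0: 89 - 2q_B - (q_H + q_E) = 0.
Adding the 3 first-order conditions: 207 − 4Q = 0, so Q = 207/4.
Back-substituting: q_H = (58 − 207/4) = 25/4, q_E = (60 − 207/4) = 33/4, q_B = (89 − 207/4) = 149/4.
Price P = 94 - 207/4 = 169/4.
Bastion's profit: (169/4 - 5)·(149/4) = 1387.5625.

1387.56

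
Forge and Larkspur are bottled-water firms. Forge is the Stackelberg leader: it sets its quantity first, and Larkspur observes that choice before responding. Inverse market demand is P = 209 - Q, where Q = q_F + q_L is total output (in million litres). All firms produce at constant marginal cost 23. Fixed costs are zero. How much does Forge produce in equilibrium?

Solve by backward induction. Given q_F, the follower Larkspur maximises π_L = (209 - q_F - q_L)q_L - 23q_L.
Follower FOC: 186 - q_F - 2q_L = 0, so q_L(q_F) = (186 - q_F)/2.
The leader anticipates this reaction. Substituting into P = 209 - Q gives P = 116 - (1/2)q_F, so π_F = (116 - (1/2)q_F)q_F - 23q_F.
Maximising: ∂π_F/∂q_F = 93 - q_F = 0, giving q_F = 93.
Then q_L = (186 - 93)/2 = 93/2.

93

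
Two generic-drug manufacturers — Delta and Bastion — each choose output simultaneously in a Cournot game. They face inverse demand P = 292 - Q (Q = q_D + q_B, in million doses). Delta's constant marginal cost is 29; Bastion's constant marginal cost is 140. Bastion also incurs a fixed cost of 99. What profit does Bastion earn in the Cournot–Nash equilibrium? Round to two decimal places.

87.78

Delta's profit: π_D = (292 - Q)q_D - (29q_D). Setting ∂π_D/∂q_D = 0: 263 - 2q_D - (q_B) = 0.
Bastion's first-order condition: 152 - 2q_B - (q_D) = 0.
Rearranging gives the reaction functions q_D = (263 - q_B)/2 and q_B = (152 - q_D)/2.
Solving the pair: q_D = 374/3, q_B = 41/3.
Price P = 292 - 415/3 = 461/3.
Bastion's profit: (461/3 - 140)·(41/3) - 99 = 790/9.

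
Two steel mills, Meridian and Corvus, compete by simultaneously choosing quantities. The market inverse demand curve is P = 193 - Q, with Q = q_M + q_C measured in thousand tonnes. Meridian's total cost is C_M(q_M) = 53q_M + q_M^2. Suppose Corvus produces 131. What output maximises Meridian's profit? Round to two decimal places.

2.25

With the rival's output fixed at 131, Meridian's profit is π_M = (193 - 131 - q_M)q_M - (53q_M + q_M²) = (62 - q_M)q_M - (53q_M + q_M²).
∂π_M/∂q_M = 9 - 4q_M = 0, so q_M = 9/4.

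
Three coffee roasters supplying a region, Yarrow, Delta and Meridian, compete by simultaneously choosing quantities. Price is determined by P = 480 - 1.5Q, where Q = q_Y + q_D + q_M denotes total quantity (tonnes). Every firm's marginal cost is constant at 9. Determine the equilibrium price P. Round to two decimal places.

Each firm earns π_i = (480 - 1.5Q)q_i - 9q_i.
Setting ∂π_i/∂q_i = 0 with rivals' quantities fixed: 471 - 3q_i - (3/2)·Σ_{j≠i} q_j = 0.
With identical firms every q_j equals q_i, so Σ_{j≠i} q_j = 2q_i and 471 = 6q_i, giving q_i = 157/2.
Total output Q = 471/2, so price P = 480 - (3/2)·(471/2) = 507/4.

126.75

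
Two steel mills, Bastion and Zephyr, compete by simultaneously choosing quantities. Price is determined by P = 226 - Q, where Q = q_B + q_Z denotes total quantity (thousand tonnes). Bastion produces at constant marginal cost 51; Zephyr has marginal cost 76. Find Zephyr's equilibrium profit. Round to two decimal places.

Bastion's profit: π_B = (226 - Q)q_B - (51q_B). Setting ∂π_B/∂q_B = 0: 175 - 2q_B - (q_Z) = 0.
Zephyr's first-order condition: 150 - 2q_Z - (q_B) = 0.
So q_B = (175 - q_Z)/2 and q_Z = (150 - q_B)/2.
Substituting one into the other gives q_B = 200/3 and q_Z = 125/3.
Price P = 226 - 325/3 = 353/3.
Zephyr's profit: (353/3 - 76)·(125/3) = 1736.1111.

1736.11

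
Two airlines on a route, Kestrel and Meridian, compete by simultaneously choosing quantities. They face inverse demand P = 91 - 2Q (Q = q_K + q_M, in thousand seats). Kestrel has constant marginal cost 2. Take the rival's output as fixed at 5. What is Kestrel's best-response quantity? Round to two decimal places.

19.75

With the rival's output fixed at 5, Kestrel's profit is π_K = (91 - 2·5 - 2q_K)q_K - (2q_K) = (81 - 2q_K)q_K - (2q_K).
∂π_K/∂q_K = 79 - 4q_K = 0, so q_K = 79/4.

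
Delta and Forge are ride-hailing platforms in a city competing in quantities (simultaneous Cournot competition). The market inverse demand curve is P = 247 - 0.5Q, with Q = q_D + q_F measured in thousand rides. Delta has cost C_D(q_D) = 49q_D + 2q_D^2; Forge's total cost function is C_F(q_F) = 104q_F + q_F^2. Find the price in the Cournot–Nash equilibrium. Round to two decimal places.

Delta's profit: π_D = (247 - 0.5Q)q_D - (49q_D + 2q_D²). Setting ∂π_D/∂q_D = 0: 198 - 5q_D - (1/2)(q_F) = 0.
Forge's profit: π_F = (247 - 0.5Q)q_F - (104q_F + q_F²). Setting ∂π_F/∂q_F = 0: 143 - 3q_F - (1/2)(q_D) = 0.
Rearranging gives the reaction functions q_D = (198 - (1/2)q_F)/5 and q_F = (143 - (1/2)q_D)/3.
Substituting one into the other gives q_D = 35.4237 and q_F = 41.7627.
Total output Q = 77.1864, so price P = 247 - (1/2)·77.1864 = 208.4068.

208.41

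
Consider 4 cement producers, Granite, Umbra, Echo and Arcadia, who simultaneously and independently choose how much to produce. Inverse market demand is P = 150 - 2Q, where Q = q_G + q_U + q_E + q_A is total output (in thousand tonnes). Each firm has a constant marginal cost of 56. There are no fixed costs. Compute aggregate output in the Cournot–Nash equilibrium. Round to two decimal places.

37.60

A representative firm's profit is π_i = q_i(150 - 2Q) - 56q_i.
First-order condition (treating rivals' output as given): 94 - 4q_i - 2·Σ_{j≠i} q_j = 0.
By symmetry each firm produces the same amount; substituting Σ_{j≠i} q_j = 3q_i yields q_i = 94/10 = 47/5.
Total output Q = 47/5 + 47/5 + 47/5 + 47/5 = 188/5.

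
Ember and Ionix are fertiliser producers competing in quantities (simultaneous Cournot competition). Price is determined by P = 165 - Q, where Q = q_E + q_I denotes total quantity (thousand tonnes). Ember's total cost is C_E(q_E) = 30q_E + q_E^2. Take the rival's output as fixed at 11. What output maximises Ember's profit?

With the rival's output fixed at 11, Ember's profit is π_E = (165 - 11 - q_E)q_E - (30q_E + q_E²) = (154 - q_E)q_E - (30q_E + q_E²).
∂π_E/∂q_E = 124 - 4q_E = 0, so q_E = 31.

31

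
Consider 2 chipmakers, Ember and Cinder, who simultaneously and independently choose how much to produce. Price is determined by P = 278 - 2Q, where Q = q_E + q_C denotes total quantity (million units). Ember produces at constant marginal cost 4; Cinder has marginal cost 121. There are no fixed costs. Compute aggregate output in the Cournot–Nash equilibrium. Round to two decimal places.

71.83

Ember's profit: π_E = (278 - 2Q)q_E - (4q_E). Setting ∂π_E/∂q_E = 0: 274 - 4q_E - 2(q_C) = 0.
Cinder's first-order condition: 157 - 4q_C - 2(q_E) = 0.
Best responses: q_E = (274 - 2q_C)/4, q_C = (157 - 2q_E)/4.
Substituting one into the other gives q_E = 391/6 and q_C = 20/3.
Total output Q = 391/6 + 20/3 = 431/6.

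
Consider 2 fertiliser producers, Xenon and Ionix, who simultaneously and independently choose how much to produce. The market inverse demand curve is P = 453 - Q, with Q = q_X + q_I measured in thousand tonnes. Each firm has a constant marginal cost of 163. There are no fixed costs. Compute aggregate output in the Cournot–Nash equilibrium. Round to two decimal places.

193.33

Each firm earns π_i = (453 - Q)q_i - 163q_i.
Setting ∂π_i/∂q_i = 0 with rivals' quantities fixed: 290 - 2q_i - q_j = 0.
By symmetry each firm produces the same amount; substituting q_j = q_i yields q_i = 290/3.
Total output Q = 290/3 + 290/3 = 580/3.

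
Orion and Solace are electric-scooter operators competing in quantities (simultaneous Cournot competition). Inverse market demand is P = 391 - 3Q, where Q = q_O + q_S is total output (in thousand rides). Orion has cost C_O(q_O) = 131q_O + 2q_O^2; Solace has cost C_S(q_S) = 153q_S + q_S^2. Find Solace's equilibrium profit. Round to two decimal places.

2031.34

Orion's profit: π_O = (391 - 3Q)q_O - (131q_O + 2q_O²). Setting ∂π_O/∂q_O = 0: 260 - 10q_O - 3(q_S) = 0.
Solace's profit: π_S = (391 - 3Q)q_S - (153q_S + q_S²). Setting ∂π_S/∂q_S = 0: 238 - 8q_S - 3(q_O) = 0.
Rearranging gives the reaction functions q_O = (260 - 3q_S)/10 and q_S = (238 - 3q_O)/8.
Solving the pair: q_O = 1366/71, q_S = 1600/71.
Price P = 391 - 3·41.7746 = 265.6761.
Solace's profit: 265.6761·(1600/71) - 153·(1600/71) - (1600/71)² = 2031.3430.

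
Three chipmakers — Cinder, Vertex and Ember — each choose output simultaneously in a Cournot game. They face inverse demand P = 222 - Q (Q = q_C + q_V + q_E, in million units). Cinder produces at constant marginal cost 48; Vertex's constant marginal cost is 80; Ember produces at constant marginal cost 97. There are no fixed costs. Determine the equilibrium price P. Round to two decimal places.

111.75

Cinder's profit: π_C = (222 - Q)q_C - (48q_C). Setting ∂π_C/∂q_C = 0: 174 - 2q_C - (q_V + q_E) = 0.
Vertex's first-order condition: 142 - 2q_V - (q_C + q_E) = 0.
Ember's profit: π_E = (222 - Q)q_E - (97q_E). Setting ∂π_E/∂q_E = 0: 125 - 2q_E - (q_C + q_V) = 0.
Adding the 3 conditions: 441 − 2Q − 2Q = 0, i.e. Q = 441/4.
Back-substituting: q_C = (174 − 441/4) = 255/4, q_V = (142 − 441/4) = 127/4, q_E = (125 − 441/4) = 59/4.
Total output Q = 441/4, so price P = 222 - 441/4 = 447/4.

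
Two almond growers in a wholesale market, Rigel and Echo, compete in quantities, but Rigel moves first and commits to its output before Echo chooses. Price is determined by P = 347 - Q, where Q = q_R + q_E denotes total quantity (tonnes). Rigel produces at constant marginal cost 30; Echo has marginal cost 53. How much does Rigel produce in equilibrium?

The follower Echo best-responds to any q_R: π_E = (347 - Q)q_E - 53q_E.
∂π_E/∂q_E = 294 - q_R - 2q_E = 0 gives the reaction function q_E = (294 - q_R)/2.
Rigel substitutes q_E(q_R) into its own profit: π_R = q_R(347 - q_R - (294 - q_R)/2) - 30q_R = (200 - (1/2)q_R)q_R - 30q_R.
Leader FOC: 170 - q_R = 0, so q_R = 170.
Then q_E = (294 - 170)/2 = 62.

170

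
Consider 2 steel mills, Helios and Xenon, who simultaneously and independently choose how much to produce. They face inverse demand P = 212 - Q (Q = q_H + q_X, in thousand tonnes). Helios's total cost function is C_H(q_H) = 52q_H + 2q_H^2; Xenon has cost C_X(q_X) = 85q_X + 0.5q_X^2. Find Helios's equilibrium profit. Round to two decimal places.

Helios's profit: π_H = (212 - Q)q_H - (52q_H + 2q_H²). Setting ∂π_H/∂q_H = 0: 160 - 6q_H - (q_X) = 0.
Xenon's first-order condition: 127 - 3q_X - (q_H) = 0.
Best responses: q_H = (160 - q_X)/6, q_X = (127 - q_H)/3.
Solving the pair: q_H = 353/17, q_X = 602/17.
Price P = 212 - 955/17 = 155.8235.
Helios's profit: 155.8235·(353/17) - 52·(353/17) - 2(353/17)² = 1293.5190.

1293.52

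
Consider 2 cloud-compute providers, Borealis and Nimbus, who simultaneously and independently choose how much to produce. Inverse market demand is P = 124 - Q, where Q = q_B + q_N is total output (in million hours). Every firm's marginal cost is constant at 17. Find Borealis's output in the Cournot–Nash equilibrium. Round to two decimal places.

A representative firm's profit is π_i = q_i(124 - Q) - 17q_i.
Setting ∂π_i/∂q_i = 0 with rivals' quantities fixed: 107 - 2q_i - q_j = 0.
By symmetry each firm produces the same amount; substituting q_j = q_i yields q_i = 107/3.

35.67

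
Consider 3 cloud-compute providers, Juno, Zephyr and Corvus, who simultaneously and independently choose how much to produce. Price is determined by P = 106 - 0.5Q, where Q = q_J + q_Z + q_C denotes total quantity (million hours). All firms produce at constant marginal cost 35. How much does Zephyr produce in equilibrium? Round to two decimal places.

35.50

A representative firm's profit is π_i = q_i(106 - 0.5Q) - 35q_i.
First-order condition (treating rivals' output as given): 71 - q_i - (1/2)·Σ_{j≠i} q_j = 0.
By symmetry each firm produces the same amount; substituting Σ_{j≠i} q_j = 2q_i yields q_i = 71/2.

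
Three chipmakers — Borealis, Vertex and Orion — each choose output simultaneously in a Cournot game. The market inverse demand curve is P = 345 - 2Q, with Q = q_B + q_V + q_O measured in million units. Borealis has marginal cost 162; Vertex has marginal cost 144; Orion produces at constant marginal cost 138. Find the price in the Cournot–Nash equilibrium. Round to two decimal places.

Borealis's profit: π_B = (345 - 2Q)q_B - (162q_B). Setting ∂π_B/∂q_B = 0: 183 - 4q_B - 2(q_V + q_O) = 0.
Vertex's profit: π_V = (345 - 2Q)q_V - (144q_V). Setting ∂π_V/∂q_V = 0: 201 - 4q_V - 2(q_B + q_O) = 0.
Orion's first-order condition: 207 - 4q_O - 2(q_B + q_V) = 0.
Summing all 3 equations gives 591 − 8Q = 0, hence Q = 591/8.
Back-substituting: q_B = (183 − 591/4)/2 = 141/8, q_V = (201 − 591/4)/2 = 213/8, q_O = (207 − 591/4)/2 = 237/8.
Total output Q = 591/8, so price P = 345 - 2·(591/8) = 789/4.

197.25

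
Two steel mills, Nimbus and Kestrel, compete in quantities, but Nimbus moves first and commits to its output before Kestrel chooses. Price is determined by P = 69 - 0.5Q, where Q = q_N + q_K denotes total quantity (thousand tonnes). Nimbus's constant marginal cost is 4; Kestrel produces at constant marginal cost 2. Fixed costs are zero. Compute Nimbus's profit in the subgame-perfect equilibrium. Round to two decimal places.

The follower Kestrel best-responds to any q_N: π_K = (69 - 0.5Q)q_K - 2q_K.
Follower FOC: 67 - (1/2)q_N - q_K = 0, so q_K(q_N) = (67 - (1/2)q_N).
Nimbus substitutes q_K(q_N) into its own profit: π_N = q_N(69 - (1/2)q_N - (67 - (1/2)q_N)/2) - 4q_N = (71/2 - (1/4)q_N)q_N - 4q_N.
Maximising: ∂π_N/∂q_N = 63/2 - (1/2)q_N = 0, giving q_N = 63.
Then q_K = (67 - (1/2)·63) = 71/2.
Price P = 69 - (1/2)·(197/2) = 79/4.
Nimbus's profit: (79/4 - 4)·63 = 992.2500.

992.25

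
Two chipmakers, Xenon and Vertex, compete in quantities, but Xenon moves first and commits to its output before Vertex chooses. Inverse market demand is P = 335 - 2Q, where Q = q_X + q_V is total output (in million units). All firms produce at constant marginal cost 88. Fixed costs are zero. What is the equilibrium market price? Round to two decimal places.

149.75

Solve by backward induction. Given q_X, the follower Vertex maximises π_V = (335 - 2q_X - 2q_V)q_V - 88q_V.
Follower FOC: 247 - 2q_X - 4q_V = 0, so q_V(q_X) = (247 - 2q_X)/4.
The leader anticipates this reaction. Substituting into P = 335 - 2Q gives P = 423/2 - q_X, so π_X = (423/2 - q_X)q_X - 88q_X.
The leader's first-order condition 247/2 - 2q_X = 0 yields q_X = 247/4.
Then q_V = (247 - 2·(247/4))/4 = 247/8.
Total output Q = 741/8, so price P = 335 - 2·(741/8) = 599/4.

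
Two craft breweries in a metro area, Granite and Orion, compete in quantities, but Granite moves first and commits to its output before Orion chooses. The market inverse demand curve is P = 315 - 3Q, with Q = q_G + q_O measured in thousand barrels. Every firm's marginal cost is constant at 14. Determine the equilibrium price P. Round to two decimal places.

89.25

The follower Orion best-responds to any q_G: π_O = (315 - 3Q)q_O - 14q_O.
∂π_O/∂q_O = 301 - 3q_G - 6q_O = 0 gives the reaction function q_O = (301 - 3q_G)/6.
Granite substitutes q_O(q_G) into its own profit: π_G = q_G(315 - 3q_G - (301 - 3q_G)/2) - 14q_G = (329/2 - (3/2)q_G)q_G - 14q_G.
Maximising: ∂π_G/∂q_G = 301/2 - 3q_G = 0, giving q_G = 301/6.
Then q_O = (301 - 3·(301/6))/6 = 301/12.
Total output Q = 301/4, so price P = 315 - 3·(301/4) = 357/4.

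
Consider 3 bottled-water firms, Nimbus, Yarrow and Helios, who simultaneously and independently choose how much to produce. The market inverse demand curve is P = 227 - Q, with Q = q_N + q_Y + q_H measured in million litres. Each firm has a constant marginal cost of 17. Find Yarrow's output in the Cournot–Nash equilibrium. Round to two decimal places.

A representative firm's profit is π_i = q_i(227 - Q) - 17q_i.
First-order condition (treating rivals' output as given): 210 - 2q_i - Σ_{j≠i} q_j = 0.
With identical firms every q_j equals q_i, so Σ_{j≠i} q_j = 2q_i and 210 = 4q_i, giving q_i = 105/2.

52.50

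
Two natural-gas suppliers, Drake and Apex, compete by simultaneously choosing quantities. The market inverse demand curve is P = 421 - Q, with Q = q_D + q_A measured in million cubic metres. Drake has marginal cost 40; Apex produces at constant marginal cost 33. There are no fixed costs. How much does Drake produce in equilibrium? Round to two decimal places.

124.67

Drake's profit: π_D = (421 - Q)q_D - (40q_D). Setting ∂π_D/∂q_D = 0: 381 - 2q_D - (q_A) = 0.
Apex's first-order condition: 388 - 2q_A - (q_D) = 0.
Rearranging gives the reaction functions q_D = (381 - q_A)/2 and q_A = (388 - q_D)/2.
Solving the pair: q_D = 374/3, q_A = 395/3.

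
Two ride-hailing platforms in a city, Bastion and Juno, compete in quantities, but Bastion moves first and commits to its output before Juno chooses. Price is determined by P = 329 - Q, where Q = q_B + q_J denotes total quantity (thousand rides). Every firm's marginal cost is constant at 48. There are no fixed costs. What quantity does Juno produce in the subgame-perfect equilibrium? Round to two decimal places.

70.25

Solve by backward induction. Given q_B, the follower Juno maximises π_J = (329 - q_B - q_J)q_J - 48q_J.
∂π_J/∂q_J = 281 - q_B - 2q_J = 0 gives the reaction function q_J = (281 - q_B)/2.
The leader anticipates this reaction. Substituting into P = 329 - Q gives P = 377/2 - (1/2)q_B, so π_B = (377/2 - (1/2)q_B)q_B - 48q_B.
Maximising: ∂π_B/∂q_B = 281/2 - q_B = 0, giving q_B = 281/2.
Then q_J = (281 - 281/2)/2 = 281/4.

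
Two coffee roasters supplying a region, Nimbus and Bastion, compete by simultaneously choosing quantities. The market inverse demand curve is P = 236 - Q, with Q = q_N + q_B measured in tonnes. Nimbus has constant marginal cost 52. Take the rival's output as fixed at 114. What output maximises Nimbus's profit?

35

With the rival's output fixed at 114, Nimbus's profit is π_N = (236 - 114 - q_N)q_N - (52q_N) = (122 - q_N)q_N - (52q_N).
∂π_N/∂q_N = 70 - 2q_N = 0, so q_N = 35.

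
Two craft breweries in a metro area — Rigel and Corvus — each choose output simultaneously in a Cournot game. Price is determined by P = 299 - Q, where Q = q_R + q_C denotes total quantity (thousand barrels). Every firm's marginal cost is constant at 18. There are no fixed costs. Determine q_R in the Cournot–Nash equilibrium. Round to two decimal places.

93.67

Each firm earns π_i = (299 - Q)q_i - 18q_i.
Setting ∂π_i/∂q_i = 0 with rivals' quantities fixed: 281 - 2q_i - q_j = 0.
With identical firms every q_j equals q_i, so q_j = q_i and 281 = 3q_i, giving q_i = 281/3.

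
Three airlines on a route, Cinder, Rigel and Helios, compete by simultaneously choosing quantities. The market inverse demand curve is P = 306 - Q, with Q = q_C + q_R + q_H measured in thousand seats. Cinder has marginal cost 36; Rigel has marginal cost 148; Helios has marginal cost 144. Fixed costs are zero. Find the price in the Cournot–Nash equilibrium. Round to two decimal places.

158.50

Cinder's profit: π_C = (306 - Q)q_C - (36q_C). Setting ∂π_C/∂q_C = 0: 270 - 2q_C - (q_R + q_H) = 0.
Rigel's profit: π_R = (306 - Q)q_R - (148q_R). Setting ∂π_R/∂q_R = 0: 158 - 2q_R - (q_C + q_H) = 0.
Helios's first-order condition: 162 - 2q_H - (q_C + q_R) = 0.
Adding the 3 first-order conditions: 590 − 4Q = 0, so Q = 295/2.
Back-substituting: q_C = (270 − 295/2) = 245/2, q_R = (158 − 295/2) = 21/2, q_H = (162 − 295/2) = 29/2.
Total output Q = 295/2, so price P = 306 - 295/2 = 317/2.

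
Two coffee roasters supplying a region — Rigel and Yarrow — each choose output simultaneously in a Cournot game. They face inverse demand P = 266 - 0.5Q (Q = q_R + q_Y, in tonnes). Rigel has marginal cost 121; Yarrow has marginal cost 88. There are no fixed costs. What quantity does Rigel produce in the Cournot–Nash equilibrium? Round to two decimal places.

74.67

Rigel's profit: π_R = (266 - 0.5Q)q_R - (121q_R). Setting ∂π_R/∂q_R = 0: 145 - q_R - (1/2)(q_Y) = 0.
Yarrow's profit: π_Y = (266 - 0.5Q)q_Y - (88q_Y). Setting ∂π_Y/∂q_Y = 0: 178 - q_Y - (1/2)(q_R) = 0.
So q_R = (145 - (1/2)q_Y) and q_Y = (178 - (1/2)q_R).
Solving the pair: q_R = 224/3, q_Y = 422/3.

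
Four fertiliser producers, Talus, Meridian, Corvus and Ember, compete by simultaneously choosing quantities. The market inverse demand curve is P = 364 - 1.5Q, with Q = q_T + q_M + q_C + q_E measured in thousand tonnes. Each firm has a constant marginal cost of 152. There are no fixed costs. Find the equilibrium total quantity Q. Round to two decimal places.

A representative firm's profit is π_i = q_i(364 - 1.5Q) - 152q_i.
Setting ∂π_i/∂q_i = 0 with rivals' quantities fixed: 212 - 3q_i - (3/2)·Σ_{j≠i} q_j = 0.
By symmetry each firm produces the same amount; substituting Σ_{j≠i} q_j = 3q_i yields q_i = 212/(15/2) = 424/15.
Total output Q = 424/15 + 424/15 + 424/15 + 424/15 = 1696/15.

113.07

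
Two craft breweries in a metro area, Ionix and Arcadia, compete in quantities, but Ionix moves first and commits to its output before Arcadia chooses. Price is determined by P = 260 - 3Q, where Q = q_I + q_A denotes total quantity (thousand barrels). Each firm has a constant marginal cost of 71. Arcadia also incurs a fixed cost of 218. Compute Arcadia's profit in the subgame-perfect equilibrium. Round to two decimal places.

Solve by backward induction. Given q_I, the follower Arcadia maximises π_A = (260 - 3q_I - 3q_A)q_A - 71q_A.
∂π_A/∂q_A = 189 - 3q_I - 6q_A = 0 gives the reaction function q_A = (189 - 3q_I)/6.
The leader anticipates this reaction. Substituting into P = 260 - 3Q gives P = 331/2 - (3/2)q_I, so π_I = (331/2 - (3/2)q_I)q_I - 71q_I.
Maximising: ∂π_I/∂q_I = 189/2 - 3q_I = 0, giving q_I = 63/2.
Then q_A = (189 - 3·(63/2))/6 = 63/4.
Price P = 260 - 3·(189/4) = 473/4.
Arcadia's profit: (473/4 - 71)·(63/4) - 218 = 526.1875.

526.19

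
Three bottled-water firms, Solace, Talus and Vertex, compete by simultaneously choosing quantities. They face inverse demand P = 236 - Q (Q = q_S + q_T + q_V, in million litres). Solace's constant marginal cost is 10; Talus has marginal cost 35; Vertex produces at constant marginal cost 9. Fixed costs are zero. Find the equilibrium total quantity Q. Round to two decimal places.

163.50

Solace's profit: π_S = (236 - Q)q_S - (10q_S). Setting ∂π_S/∂q_S = 0: 226 - 2q_S - (q_T + q_V) = 0.
Talus's first-order condition: 201 - 2q_T - (q_S + q_V) = 0.
Vertex's first-order condition: 227 - 2q_V - (q_S + q_T) = 0.
Adding the 3 conditions: 654 − 2Q − 2Q = 0, i.e. Q = 327/2.
Back-substituting: q_S = (226 − 327/2) = 125/2, q_T = (201 − 327/2) = 75/2, q_V = (227 − 327/2) = 127/2.
Total output Q = 125/2 + 75/2 + 127/2 = 327/2.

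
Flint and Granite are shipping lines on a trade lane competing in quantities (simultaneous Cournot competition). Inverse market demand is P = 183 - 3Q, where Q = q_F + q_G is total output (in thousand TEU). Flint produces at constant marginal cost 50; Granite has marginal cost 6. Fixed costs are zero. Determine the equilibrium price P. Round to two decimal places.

Flint's profit: π_F = (183 - 3Q)q_F - (50q_F). Setting ∂π_F/∂q_F = 0: 133 - 6q_F - 3(q_G) = 0.
Granite's profit: π_G = (183 - 3Q)q_G - (6q_G). Setting ∂π_G/∂q_G = 0: 177 - 6q_G - 3(q_F) = 0.
So q_F = (133 - 3q_G)/6 and q_G = (177 - 3q_F)/6.
Substituting one into the other gives q_F = 89/9 and q_G = 221/9.
Total output Q = 310/9, so price P = 183 - 3·(310/9) = 239/3.

79.67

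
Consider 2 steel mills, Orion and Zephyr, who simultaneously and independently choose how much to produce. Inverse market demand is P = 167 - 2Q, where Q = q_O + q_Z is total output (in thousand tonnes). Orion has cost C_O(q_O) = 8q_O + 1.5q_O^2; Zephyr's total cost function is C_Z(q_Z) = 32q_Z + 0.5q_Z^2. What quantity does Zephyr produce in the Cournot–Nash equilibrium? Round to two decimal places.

20.23

Orion's profit: π_O = (167 - 2Q)q_O - (8q_O + (3/2)q_O²). Setting ∂π_O/∂q_O = 0: 159 - 7q_O - 2(q_Z) = 0.
Zephyr's first-order condition: 135 - 5q_Z - 2(q_O) = 0.
Rearranging gives the reaction functions q_O = (159 - 2q_Z)/7 and q_Z = (135 - 2q_O)/5.
Substituting one into the other gives q_O = 525/31 and q_Z = 627/31.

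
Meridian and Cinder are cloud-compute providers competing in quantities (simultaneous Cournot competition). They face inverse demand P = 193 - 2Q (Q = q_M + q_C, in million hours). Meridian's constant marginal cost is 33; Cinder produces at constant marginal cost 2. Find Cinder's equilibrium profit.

Meridian's profit: π_M = (193 - 2Q)q_M - (33q_M). Setting ∂π_M/∂q_M = 0: 160 - 4q_M - 2(q_C) = 0.
Cinder's profit: π_C = (193 - 2Q)q_C - (2q_C). Setting ∂π_C/∂q_C = 0: 191 - 4q_C - 2(q_M) = 0.
So q_M = (160 - 2q_C)/4 and q_C = (191 - 2q_M)/4.
Solving the pair: q_M = 43/2, q_C = 37.
Price P = 193 - 2·(117/2) = 76.
Cinder's profit: (76 - 2)·37 = 2738.

2738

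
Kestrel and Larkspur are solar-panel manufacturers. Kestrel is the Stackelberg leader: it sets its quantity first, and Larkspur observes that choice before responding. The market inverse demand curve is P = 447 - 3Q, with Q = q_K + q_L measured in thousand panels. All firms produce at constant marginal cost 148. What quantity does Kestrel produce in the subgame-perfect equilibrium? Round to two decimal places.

Solve by backward induction. Given q_K, the follower Larkspur maximises π_L = (447 - 3q_K - 3q_L)q_L - 148q_L.
Setting the follower's marginal profit to zero, 299 - 3q_K - 6q_L = 0, i.e. q_L = (299 - 3q_K)/6.
Kestrel substitutes q_L(q_K) into its own profit: π_K = q_K(447 - 3q_K - (299 - 3q_K)/2) - 148q_K = (595/2 - (3/2)q_K)q_K - 148q_K.
The leader's first-order condition 299/2 - 3q_K = 0 yields q_K = 299/6.
Then q_L = (299 - 3·(299/6))/6 = 299/12.

49.83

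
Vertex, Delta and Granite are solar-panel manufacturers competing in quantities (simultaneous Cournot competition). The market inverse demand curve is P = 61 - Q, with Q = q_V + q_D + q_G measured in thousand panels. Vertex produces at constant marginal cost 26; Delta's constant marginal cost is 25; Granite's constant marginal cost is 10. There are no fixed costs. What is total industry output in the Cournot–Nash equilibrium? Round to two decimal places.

30.50

Vertex's profit: π_V = (61 - Q)q_V - (26q_V). Setting ∂π_V/∂q_V = 0: 35 - 2q_V - (q_D + q_G) = 0.
Delta's profit: π_D = (61 - Q)q_D - (25q_D). Setting ∂π_D/∂q_D = 0: 36 - 2q_D - (q_V + q_G) = 0.
Granite's first-order condition: 51 - 2q_G - (q_V + q_D) = 0.
Adding the 3 first-order conditions: 122 − 4Q = 0, so Q = 61/2.
Back-substituting: q_V = (35 − 61/2) = 9/2, q_D = (36 − 61/2) = 11/2, q_G = (51 − 61/2) = 41/2.
Total output Q = 9/2 + 11/2 + 41/2 = 61/2.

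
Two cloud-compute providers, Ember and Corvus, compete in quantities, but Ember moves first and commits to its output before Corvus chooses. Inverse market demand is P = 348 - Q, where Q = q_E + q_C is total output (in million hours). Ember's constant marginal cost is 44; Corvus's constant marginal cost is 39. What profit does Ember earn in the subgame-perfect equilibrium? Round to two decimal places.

11175.13

The follower Corvus best-responds to any q_E: π_C = (348 - Q)q_C - 39q_C.
Setting the follower's marginal profit to zero, 309 - q_E - 2q_C = 0, i.e. q_C = (309 - q_E)/2.
The leader anticipates this reaction. Substituting into P = 348 - Q gives P = 387/2 - (1/2)q_E, so π_E = (387/2 - (1/2)q_E)q_E - 44q_E.
Maximising: ∂π_E/∂q_E = 299/2 - q_E = 0, giving q_E = 299/2.
Then q_C = (309 - 299/2)/2 = 319/4.
Price P = 348 - 917/4 = 475/4.
Ember's profit: (475/4 - 44)·(299/2) = 11175.1250.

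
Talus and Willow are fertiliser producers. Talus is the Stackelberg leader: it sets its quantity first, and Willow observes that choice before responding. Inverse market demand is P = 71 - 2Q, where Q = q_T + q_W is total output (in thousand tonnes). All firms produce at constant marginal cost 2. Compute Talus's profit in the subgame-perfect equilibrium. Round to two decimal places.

The follower Willow best-responds to any q_T: π_W = (71 - 2Q)q_W - 2q_W.
Follower FOC: 69 - 2q_T - 4q_W = 0, so q_W(q_T) = (69 - 2q_T)/4.
The leader anticipates this reaction. Substituting into P = 71 - 2Q gives P = 73/2 - q_T, so π_T = (73/2 - q_T)q_T - 2q_T.
Leader FOC: 69/2 - 2q_T = 0, so q_T = 69/4.
Then q_W = (69 - 2·(69/4))/4 = 69/8.
Price P = 71 - 2·(207/8) = 77/4.
Talus's profit: (77/4 - 2)·(69/4) = 297.5625.

297.56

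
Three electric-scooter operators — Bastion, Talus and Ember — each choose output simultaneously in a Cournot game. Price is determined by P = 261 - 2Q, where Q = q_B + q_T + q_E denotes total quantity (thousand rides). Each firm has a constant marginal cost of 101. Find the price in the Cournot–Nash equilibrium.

Each firm earns π_i = (261 - 2Q)q_i - 101q_i.
First-order condition (treating rivals' output as given): 160 - 4q_i - 2·Σ_{j≠i} q_j = 0.
By symmetry each firm produces the same amount; substituting Σ_{j≠i} q_j = 2q_i yields q_i = 160/8 = 20.
Total output Q = 60, so price P = 261 - 2·60 = 141.

141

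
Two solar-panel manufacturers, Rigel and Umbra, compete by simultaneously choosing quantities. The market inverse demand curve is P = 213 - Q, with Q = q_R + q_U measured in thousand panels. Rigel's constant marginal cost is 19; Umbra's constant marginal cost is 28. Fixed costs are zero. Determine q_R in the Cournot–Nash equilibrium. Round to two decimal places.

Rigel's profit: π_R = (213 - Q)q_R - (19q_R). Setting ∂π_R/∂q_R = 0: 194 - 2q_R - (q_U) = 0.
Umbra's profit: π_U = (213 - Q)q_U - (28q_U). Setting ∂π_U/∂q_U = 0: 185 - 2q_U - (q_R) = 0.
Rearranging gives the reaction functions q_R = (194 - q_U)/2 and q_U = (185 - q_R)/2.
Solving the pair: q_R = 203/3, q_U = 176/3.

67.67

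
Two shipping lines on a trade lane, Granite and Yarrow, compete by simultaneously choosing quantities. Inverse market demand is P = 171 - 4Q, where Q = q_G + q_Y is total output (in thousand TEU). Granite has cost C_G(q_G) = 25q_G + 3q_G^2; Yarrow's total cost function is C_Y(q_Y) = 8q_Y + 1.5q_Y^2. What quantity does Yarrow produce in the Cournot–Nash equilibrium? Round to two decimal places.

12.30

Granite's profit: π_G = (171 - 4Q)q_G - (25q_G + 3q_G²). Setting ∂π_G/∂q_G = 0: 146 - 14q_G - 4(q_Y) = 0.
Yarrow's first-order condition: 163 - 11q_Y - 4(q_G) = 0.
Best responses: q_G = (146 - 4q_Y)/14, q_Y = (163 - 4q_G)/11.
Solving the pair: q_G = 159/23, q_Y = 283/23.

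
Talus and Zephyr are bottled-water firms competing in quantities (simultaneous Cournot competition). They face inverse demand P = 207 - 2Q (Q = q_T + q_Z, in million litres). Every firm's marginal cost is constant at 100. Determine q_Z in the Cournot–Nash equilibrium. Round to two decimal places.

Each firm earns π_i = (207 - 2Q)q_i - 100q_i.
First-order condition (treating rivals' output as given): 107 - 4q_i - 2q_j = 0.
By symmetry each firm produces the same amount; substituting q_j = q_i yields q_i = 107/6.

17.83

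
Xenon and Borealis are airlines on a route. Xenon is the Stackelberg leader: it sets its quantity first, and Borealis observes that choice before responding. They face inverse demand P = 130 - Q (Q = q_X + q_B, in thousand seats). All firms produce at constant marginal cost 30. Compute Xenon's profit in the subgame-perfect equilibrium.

Solve by backward induction. Given q_X, the follower Borealis maximises π_B = (130 - q_X - q_B)q_B - 30q_B.
Setting the follower's marginal profit to zero, 100 - q_X - 2q_B = 0, i.e. q_B = (100 - q_X)/2.
The leader anticipates this reaction. Substituting into P = 130 - Q gives P = 80 - (1/2)q_X, so π_X = (80 - (1/2)q_X)q_X - 30q_X.
Leader FOC: 50 - q_X = 0, so q_X = 50.
Then q_B = (100 - 50)/2 = 25.
Price P = 130 - 75 = 55.
Xenon's profit: (55 - 30)·50 = 1250.

1250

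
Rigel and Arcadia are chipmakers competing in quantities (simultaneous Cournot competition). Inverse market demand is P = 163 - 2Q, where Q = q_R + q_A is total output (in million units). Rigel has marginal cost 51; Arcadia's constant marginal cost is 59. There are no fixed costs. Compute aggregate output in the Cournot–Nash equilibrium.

36

Rigel's profit: π_R = (163 - 2Q)q_R - (51q_R). Setting ∂π_R/∂q_R = 0: 112 - 4q_R - 2(q_A) = 0.
Arcadia's profit: π_A = (163 - 2Q)q_A - (59q_A). Setting ∂π_A/∂q_A = 0: 104 - 4q_A - 2(q_R) = 0.
So q_R = (112 - 2q_A)/4 and q_A = (104 - 2q_R)/4.
Substituting one into the other gives q_R = 20 and q_A = 16.
Total output Q = 20 + 16 = 36.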